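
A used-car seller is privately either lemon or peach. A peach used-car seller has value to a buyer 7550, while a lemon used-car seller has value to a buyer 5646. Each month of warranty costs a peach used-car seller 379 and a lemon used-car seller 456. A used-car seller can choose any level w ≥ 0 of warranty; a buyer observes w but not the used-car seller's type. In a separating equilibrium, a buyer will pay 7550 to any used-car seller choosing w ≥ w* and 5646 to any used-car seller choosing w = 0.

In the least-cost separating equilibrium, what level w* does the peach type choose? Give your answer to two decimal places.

4.18

A lemon used-car seller choosing w = 0 receives 5646.
Imitating at w* instead would pay 7550 at cost 456·w*, netting 7550 − 456·w*.
Indifference: 5646 = 7550 − 456·w*, so w* = (7550 − 5646) / 456 ≈ 4.18.
This is the lemon type's binding incentive-compatibility constraint; any w ≥ 4.18 sustains separation on that side.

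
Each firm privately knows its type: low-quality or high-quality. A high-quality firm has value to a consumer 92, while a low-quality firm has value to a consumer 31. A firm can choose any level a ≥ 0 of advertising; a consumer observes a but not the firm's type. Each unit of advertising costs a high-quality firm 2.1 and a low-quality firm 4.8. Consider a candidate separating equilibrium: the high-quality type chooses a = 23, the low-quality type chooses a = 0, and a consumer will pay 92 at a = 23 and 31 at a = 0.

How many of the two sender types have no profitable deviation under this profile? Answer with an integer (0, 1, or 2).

High-quality type: signal → 92 − 2.1 × 23 = 43.7; deviate to 0 → 31. IC holds (43.7 ≥ 31).
Low-quality type: stay at 0 → 31; mimic → 92 − 4.8 × 23 = -18.4. IC holds (31 ≥ -18.4).
2 of 2 constraints hold, so this is a separating equilibrium.

2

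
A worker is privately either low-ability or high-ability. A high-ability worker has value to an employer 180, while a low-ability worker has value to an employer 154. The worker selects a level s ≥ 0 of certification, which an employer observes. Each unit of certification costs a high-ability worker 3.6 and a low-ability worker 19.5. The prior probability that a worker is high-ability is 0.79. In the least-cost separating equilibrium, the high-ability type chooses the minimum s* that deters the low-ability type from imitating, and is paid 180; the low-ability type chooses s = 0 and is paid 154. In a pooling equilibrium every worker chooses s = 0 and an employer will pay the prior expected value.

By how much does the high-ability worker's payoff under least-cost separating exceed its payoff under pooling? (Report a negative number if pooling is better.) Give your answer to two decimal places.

0.66

Least-cost separating signal: s* solves 154 = 180 − 19.5·s*, so s* = (180 − 154)/19.5 ≈ 1.3333.
High-ability type's separating payoff: 180 − 3.6 × s* = 180 − 3.6 × (180 − 154)/19.5 = 180 − 93.6/19.5 = 175.2.
Pooling payoff: 0.79 × 180 + 0.21 × 154 = 174.54.
Difference: 175.2 − 174.54 = 0.66.
The high-ability type prefers to separate.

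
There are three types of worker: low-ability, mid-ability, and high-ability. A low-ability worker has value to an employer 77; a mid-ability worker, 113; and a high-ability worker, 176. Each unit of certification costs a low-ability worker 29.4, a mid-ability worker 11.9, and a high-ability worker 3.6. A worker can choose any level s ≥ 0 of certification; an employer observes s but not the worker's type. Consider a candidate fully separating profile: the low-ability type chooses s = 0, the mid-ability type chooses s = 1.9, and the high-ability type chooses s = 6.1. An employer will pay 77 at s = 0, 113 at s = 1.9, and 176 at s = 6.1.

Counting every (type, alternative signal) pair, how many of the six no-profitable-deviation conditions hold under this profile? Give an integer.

Low-ability (own payoff 77): to s=1.9 gives 113 − 29.4×1.9 = 57.14 → no gain ✓; to s=6.1 gives 176 − 29.4×6.1 = -3.34 → no gain ✓.
High-ability (own payoff 176 − 3.6×6.1 = 154.04): to s=0 gives 77 → no gain ✓; to s=1.9 gives 113 − 3.6×1.9 = 106.16 → no gain ✓.
Mid-ability (own payoff 113 − 11.9×1.9 = 90.39): to s=0 gives 77 → no gain ✓; to s=6.1 gives 176 − 11.9×6.1 = 103.41 → profitable ✗.
5 of the 6 constraints hold; not an equilibrium.

5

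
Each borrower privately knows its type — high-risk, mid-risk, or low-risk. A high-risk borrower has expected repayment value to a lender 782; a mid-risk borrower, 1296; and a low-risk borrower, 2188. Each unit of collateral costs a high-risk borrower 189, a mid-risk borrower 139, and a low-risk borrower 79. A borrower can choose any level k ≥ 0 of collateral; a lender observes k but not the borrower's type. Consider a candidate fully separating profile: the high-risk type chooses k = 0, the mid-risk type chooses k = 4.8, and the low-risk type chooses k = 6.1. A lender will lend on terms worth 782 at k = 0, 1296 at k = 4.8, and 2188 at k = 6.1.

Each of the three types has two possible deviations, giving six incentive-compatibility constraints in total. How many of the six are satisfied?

3

Low-risk (own payoff 2188 − 79×6.1 = 1706.1): to k=0 gives 782 → no gain ✓; to k=4.8 gives 1296 − 79×4.8 = 916.8 → no gain ✓.
Mid-risk (own payoff 1296 − 139×4.8 = 628.8): to k=0 gives 782 → profitable ✗; to k=6.1 gives 2188 − 139×6.1 = 1340.1 → profitable ✗.
High-risk (own payoff 782): to k=4.8 gives 1296 − 189×4.8 = 388.8 → no gain ✓; to k=6.1 gives 2188 − 189×6.1 = 1035.1 → profitable ✗.
3 of the 6 constraints hold; not an equilibrium.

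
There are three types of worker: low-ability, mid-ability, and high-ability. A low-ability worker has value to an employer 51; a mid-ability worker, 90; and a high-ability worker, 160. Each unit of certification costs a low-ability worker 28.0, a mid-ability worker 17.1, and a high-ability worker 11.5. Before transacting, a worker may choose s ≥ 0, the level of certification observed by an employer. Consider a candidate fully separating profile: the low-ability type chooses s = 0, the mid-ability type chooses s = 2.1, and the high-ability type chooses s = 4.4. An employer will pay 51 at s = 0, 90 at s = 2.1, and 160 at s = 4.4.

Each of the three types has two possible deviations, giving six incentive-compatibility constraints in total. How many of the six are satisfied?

Mid-ability (own payoff 90 − 17.1×2.1 = 54.09): to s=0 gives 51 → no gain ✓; to s=4.4 gives 160 − 17.1×4.4 = 84.76 → profitable ✗.
High-ability (own payoff 160 − 11.5×4.4 = 109.4): to s=0 gives 51 → no gain ✓; to s=2.1 gives 90 − 11.5×2.1 = 65.85 → no gain ✓.
Low-ability (own payoff 51): to s=2.1 gives 90 − 28.0×2.1 = 31.2 → no gain ✓; to s=4.4 gives 160 − 28.0×4.4 = 36.8 → no gain ✓.
5 of the 6 constraints hold; not an equilibrium.

5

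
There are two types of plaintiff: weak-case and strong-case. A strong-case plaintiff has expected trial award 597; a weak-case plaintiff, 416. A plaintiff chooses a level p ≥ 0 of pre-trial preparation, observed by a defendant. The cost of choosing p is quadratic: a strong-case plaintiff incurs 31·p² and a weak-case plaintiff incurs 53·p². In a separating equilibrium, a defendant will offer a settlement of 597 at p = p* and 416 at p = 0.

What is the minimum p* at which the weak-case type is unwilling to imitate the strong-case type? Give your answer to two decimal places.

The weak-case type at p = 0 receives 416; imitating at p* yields 597 − 53·p*².
Indifference: 416 = 597 − 53·p*², so p*² = (597 − 416) / 53 ≈ 3.4151.
p* = √3.4151 ≈ 1.85.

1.85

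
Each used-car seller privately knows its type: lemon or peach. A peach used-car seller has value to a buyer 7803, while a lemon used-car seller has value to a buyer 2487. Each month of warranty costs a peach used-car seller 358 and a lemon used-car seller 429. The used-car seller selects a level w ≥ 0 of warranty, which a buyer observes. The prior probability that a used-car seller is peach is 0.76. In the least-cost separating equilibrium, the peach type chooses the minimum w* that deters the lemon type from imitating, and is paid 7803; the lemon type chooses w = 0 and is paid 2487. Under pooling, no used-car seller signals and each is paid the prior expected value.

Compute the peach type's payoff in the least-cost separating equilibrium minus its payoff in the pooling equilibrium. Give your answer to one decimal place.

-3160.4

Least-cost separating signal: w* solves 2487 = 7803 − 429·w*, so w* = (7803 − 2487)/429 ≈ 12.3916.
Peach type's separating payoff: 7803 − 358 × w* = 7803 − 358 × (7803 − 2487)/429 = 7803 − 1903128/429 ≈ 3366.804.
Pooling payoff: 0.76 × 7803 + 0.24 × 2487 = 6527.16.
Difference: 3366.804 − 6527.16 = -3160.356, i.e. -3160.4 to one decimal place.
The peach type would prefer the pooling outcome.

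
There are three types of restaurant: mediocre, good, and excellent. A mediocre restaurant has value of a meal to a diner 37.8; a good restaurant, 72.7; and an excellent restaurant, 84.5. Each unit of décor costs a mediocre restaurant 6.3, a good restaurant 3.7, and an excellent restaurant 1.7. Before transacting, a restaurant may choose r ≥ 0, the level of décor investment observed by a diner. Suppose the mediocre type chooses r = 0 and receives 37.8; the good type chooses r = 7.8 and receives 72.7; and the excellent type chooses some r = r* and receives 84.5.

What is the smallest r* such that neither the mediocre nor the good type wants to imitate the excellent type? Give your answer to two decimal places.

Good type (on-path payoff 72.7 − 3.7×7.8 = 43.84) won't mimic when 43.84 ≥ 84.5 − 3.7·r*, i.e. r* ≥ 10.99.
Mediocre type (on-path payoff 37.8) won't mimic when 37.8 ≥ 84.5 − 6.3·r*, i.e. r* ≥ 7.41.
Both must hold, so r* = max(7.41, 10.99) = 10.99. The good type's constraint binds.

10.99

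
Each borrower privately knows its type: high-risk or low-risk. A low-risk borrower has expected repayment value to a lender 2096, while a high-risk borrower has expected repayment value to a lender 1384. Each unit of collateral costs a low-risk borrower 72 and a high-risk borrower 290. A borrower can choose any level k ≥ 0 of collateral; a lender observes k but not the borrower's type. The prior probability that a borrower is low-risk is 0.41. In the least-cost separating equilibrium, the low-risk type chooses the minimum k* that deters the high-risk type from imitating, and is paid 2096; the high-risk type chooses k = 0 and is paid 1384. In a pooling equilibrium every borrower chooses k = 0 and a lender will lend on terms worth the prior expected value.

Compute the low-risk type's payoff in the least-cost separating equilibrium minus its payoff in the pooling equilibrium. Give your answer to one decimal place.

243.3

Least-cost separating signal: k* solves 1384 = 2096 − 290·k*, so k* = (2096 − 1384)/290 ≈ 2.4552.
Low-risk type's separating payoff: 2096 − 72 × k* = 2096 − 72 × (2096 − 1384)/290 = 2096 − 51264/290 ≈ 1919.228.
Pooling payoff: 0.41 × 2096 + 0.59 × 1384 = 1675.92.
Difference: 1919.228 − 1675.92 = 243.308, i.e. 243.3 to one decimal place.
The low-risk type prefers to separate.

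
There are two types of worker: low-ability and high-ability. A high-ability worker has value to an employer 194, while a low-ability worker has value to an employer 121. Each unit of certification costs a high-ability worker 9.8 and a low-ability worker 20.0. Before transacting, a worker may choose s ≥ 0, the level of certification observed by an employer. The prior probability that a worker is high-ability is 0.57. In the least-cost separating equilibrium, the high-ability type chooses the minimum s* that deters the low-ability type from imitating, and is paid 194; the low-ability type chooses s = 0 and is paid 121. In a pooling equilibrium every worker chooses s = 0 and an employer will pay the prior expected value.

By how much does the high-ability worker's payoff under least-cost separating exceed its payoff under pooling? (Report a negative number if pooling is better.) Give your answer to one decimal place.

Least-cost separating signal: s* solves 121 = 194 − 20.0·s*, so s* = (194 − 121)/20.0 = 3.65.
High-ability type's separating payoff: 194 − 9.8 × s* = 194 − 9.8 × (194 − 121)/20.0 = 194 − 715.4/20.0 = 158.23.
Pooling payoff: 0.57 × 194 + 0.43 × 121 = 162.61.
Difference: 158.23 − 162.61 = -4.38, i.e. -4.4 to one decimal place.
The high-ability type would prefer the pooling outcome.

-4.4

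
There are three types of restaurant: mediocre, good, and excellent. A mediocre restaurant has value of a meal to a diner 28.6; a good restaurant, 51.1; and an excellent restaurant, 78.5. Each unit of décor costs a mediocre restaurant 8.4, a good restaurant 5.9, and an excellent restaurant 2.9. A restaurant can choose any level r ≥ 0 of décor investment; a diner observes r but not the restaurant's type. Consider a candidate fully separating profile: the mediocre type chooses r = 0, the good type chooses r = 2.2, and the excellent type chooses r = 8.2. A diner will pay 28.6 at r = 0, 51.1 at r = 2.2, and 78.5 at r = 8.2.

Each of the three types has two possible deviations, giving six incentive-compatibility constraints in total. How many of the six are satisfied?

5

Excellent (own payoff 78.5 − 2.9×8.2 = 54.72): to r=0 gives 28.6 → no gain ✓; to r=2.2 gives 51.1 − 2.9×2.2 = 44.72 → no gain ✓.
Good (own payoff 51.1 − 5.9×2.2 = 38.12): to r=0 gives 28.6 → no gain ✓; to r=8.2 gives 78.5 − 5.9×8.2 = 30.12 → no gain ✓.
Mediocre (own payoff 28.6): to r=2.2 gives 51.1 − 8.4×2.2 = 32.62 → profitable ✗; to r=8.2 gives 78.5 − 8.4×8.2 = 9.62 → no gain ✓.
5 of the 6 constraints hold; not an equilibrium.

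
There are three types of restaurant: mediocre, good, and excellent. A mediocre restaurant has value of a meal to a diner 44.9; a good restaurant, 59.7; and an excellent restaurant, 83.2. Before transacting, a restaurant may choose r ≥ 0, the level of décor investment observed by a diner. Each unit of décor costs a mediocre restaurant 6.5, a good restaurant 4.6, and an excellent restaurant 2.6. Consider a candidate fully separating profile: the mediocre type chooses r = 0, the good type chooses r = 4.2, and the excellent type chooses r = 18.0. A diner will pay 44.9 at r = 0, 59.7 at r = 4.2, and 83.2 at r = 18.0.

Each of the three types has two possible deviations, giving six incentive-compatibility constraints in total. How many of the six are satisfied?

3

Good (own payoff 59.7 − 4.6×4.2 = 40.38): to r=0 gives 44.9 → profitable ✗; to r=18.0 gives 83.2 − 4.6×18.0 = 0.4 → no gain ✓.
Excellent (own payoff 83.2 − 2.6×18.0 = 36.4): to r=0 gives 44.9 → profitable ✗; to r=4.2 gives 59.7 − 2.6×4.2 = 48.78 → profitable ✗.
Mediocre (own payoff 44.9): to r=4.2 gives 59.7 − 6.5×4.2 = 32.4 → no gain ✓; to r=18.0 gives 83.2 − 6.5×18.0 = -33.8 → no gain ✓.
3 of the 6 constraints hold; not an equilibrium.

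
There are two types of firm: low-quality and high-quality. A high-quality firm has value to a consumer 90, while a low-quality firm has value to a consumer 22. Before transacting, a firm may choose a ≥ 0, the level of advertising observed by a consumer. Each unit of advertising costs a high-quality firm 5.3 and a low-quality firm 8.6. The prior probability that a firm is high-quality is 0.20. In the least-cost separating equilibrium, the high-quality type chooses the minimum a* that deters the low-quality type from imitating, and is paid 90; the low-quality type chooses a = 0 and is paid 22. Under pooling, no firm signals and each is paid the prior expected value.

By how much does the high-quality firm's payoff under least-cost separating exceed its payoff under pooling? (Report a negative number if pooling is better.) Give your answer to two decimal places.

12.49

Least-cost separating signal: a* solves 22 = 90 − 8.6·a*, so a* = (90 − 22)/8.6 ≈ 7.9070.
High-quality type's separating payoff: 90 − 5.3 × a* = 90 − 5.3 × (90 − 22)/8.6 = 90 − 360.4/8.6 ≈ 48.0930.
Pooling payoff: 0.20 × 90 + 0.80 × 22 = 35.6.
Difference: 48.0930 − 35.6 = 12.493, i.e. 12.49 to two decimal places.
The high-quality type prefers to separate.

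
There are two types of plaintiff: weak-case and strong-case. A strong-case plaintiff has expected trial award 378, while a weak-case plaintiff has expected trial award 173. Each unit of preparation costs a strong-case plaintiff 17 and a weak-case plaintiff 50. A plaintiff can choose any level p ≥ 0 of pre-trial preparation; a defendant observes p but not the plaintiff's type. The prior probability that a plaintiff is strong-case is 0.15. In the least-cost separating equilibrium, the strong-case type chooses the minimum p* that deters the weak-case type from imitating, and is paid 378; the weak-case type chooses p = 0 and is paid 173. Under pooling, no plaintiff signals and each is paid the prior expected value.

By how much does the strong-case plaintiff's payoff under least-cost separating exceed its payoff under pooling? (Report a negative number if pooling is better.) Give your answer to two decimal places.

104.55

Least-cost separating signal: p* solves 173 = 378 − 50·p*, so p* = (378 − 173)/50 = 4.1.
Strong-case type's separating payoff: 378 − 17 × p* = 378 − 17 × (378 − 173)/50 = 378 − 3485/50 = 308.3.
Pooling payoff: 0.15 × 378 + 0.85 × 173 = 203.75.
Difference: 308.3 − 203.75 = 104.55.
The strong-case type prefers to separate.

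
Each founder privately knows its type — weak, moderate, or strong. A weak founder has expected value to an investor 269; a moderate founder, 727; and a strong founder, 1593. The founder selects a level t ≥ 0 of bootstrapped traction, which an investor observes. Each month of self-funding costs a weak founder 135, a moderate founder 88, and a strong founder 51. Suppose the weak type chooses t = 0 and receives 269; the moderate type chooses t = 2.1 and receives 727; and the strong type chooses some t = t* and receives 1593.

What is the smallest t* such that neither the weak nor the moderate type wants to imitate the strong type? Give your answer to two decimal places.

11.94

Weak type (on-path payoff 269) won't mimic when 269 ≥ 1593 − 135·t*, i.e. t* ≥ 9.81.
Moderate type (on-path payoff 727 − 88×2.1 = 542.2) won't mimic when 542.2 ≥ 1593 − 88·t*, i.e. t* ≥ 11.94.
Both must hold, so t* = max(9.81, 11.94) = 11.94. The moderate type's constraint binds.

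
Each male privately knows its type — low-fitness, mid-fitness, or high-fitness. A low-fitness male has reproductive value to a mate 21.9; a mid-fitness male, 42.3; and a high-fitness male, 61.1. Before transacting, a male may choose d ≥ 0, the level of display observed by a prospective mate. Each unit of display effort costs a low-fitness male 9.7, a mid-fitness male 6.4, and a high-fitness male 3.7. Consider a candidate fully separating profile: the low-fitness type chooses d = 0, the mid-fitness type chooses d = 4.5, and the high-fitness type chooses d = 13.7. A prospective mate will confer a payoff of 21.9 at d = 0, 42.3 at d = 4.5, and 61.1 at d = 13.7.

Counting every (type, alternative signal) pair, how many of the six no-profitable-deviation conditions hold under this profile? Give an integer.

3

High-fitness (own payoff 61.1 − 3.7×13.7 = 10.41): to d=0 gives 21.9 → profitable ✗; to d=4.5 gives 42.3 − 3.7×4.5 = 25.65 → profitable ✗.
Mid-fitness (own payoff 42.3 − 6.4×4.5 = 13.5): to d=0 gives 21.9 → profitable ✗; to d=13.7 gives 61.1 − 6.4×13.7 = -26.58 → no gain ✓.
Low-fitness (own payoff 21.9): to d=4.5 gives 42.3 − 9.7×4.5 = -1.35 → no gain ✓; to d=13.7 gives 61.1 − 9.7×13.7 = -71.79 → no gain ✓.
3 of the 6 constraints hold; not an equilibrium.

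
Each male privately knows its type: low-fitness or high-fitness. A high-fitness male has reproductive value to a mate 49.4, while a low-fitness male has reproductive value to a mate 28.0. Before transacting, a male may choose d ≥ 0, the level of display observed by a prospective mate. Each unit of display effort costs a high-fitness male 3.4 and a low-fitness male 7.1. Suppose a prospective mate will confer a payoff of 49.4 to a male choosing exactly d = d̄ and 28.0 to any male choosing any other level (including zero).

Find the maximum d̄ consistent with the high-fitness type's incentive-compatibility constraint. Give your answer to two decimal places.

Choosing d̄ yields the high-fitness type 49.4 − 3.4·d̄; choosing zero yields 28.0.
The high-fitness type is indifferent at 49.4 − 3.4·d̄ = 28.0, i.e. d̄ = (49.4 − 28.0) / 3.4 ≈ 6.29.
For any d̄ above 6.29 the high-fitness type would rather pool at zero, so separation collapses.

6.29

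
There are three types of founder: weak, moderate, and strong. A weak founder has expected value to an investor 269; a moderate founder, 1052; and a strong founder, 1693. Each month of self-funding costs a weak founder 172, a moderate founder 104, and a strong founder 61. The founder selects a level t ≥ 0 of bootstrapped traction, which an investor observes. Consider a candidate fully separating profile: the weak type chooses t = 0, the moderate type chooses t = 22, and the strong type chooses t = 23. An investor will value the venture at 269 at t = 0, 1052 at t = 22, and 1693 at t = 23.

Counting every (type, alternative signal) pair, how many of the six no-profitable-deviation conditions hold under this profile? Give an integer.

Weak (own payoff 269): to t=22 gives 1052 − 172×22 = -2732 → no gain ✓; to t=23 gives 1693 − 172×23 = -2263 → no gain ✓.
Moderate (own payoff 1052 − 104×22 = -1236): to t=0 gives 269 → profitable ✗; to t=23 gives 1693 − 104×23 = -699 → profitable ✗.
Strong (own payoff 1693 − 61×23 = 290): to t=0 gives 269 → no gain ✓; to t=22 gives 1052 − 61×22 = -290 → no gain ✓.
4 of the 6 constraints hold; not an equilibrium.

4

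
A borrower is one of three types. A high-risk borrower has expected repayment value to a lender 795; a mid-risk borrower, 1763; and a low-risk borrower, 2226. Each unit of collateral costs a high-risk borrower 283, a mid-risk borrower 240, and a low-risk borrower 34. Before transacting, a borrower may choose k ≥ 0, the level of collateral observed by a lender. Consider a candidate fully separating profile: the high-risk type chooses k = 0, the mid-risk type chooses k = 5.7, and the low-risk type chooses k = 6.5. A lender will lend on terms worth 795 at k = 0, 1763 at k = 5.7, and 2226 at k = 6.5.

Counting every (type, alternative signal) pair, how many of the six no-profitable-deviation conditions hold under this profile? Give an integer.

4

Mid-risk (own payoff 1763 − 240×5.7 = 395): to k=0 gives 795 → profitable ✗; to k=6.5 gives 2226 − 240×6.5 = 666 → profitable ✗.
Low-risk (own payoff 2226 − 34×6.5 = 2005): to k=0 gives 795 → no gain ✓; to k=5.7 gives 1763 − 34×5.7 = 1569.2 → no gain ✓.
High-risk (own payoff 795): to k=5.7 gives 1763 − 283×5.7 = 149.9 → no gain ✓; to k=6.5 gives 2226 − 283×6.5 = 386.5 → no gain ✓.
4 of the 6 constraints hold; not an equilibrium.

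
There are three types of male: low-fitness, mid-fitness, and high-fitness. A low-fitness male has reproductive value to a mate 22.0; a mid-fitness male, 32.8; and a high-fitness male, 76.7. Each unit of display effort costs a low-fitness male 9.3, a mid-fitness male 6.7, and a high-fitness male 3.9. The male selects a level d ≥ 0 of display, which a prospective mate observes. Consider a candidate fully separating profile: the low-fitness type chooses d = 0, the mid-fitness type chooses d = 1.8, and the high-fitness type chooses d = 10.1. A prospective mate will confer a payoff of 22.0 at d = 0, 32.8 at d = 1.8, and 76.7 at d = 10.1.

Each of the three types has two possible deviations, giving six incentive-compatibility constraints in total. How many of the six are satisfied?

Mid-fitness (own payoff 32.8 − 6.7×1.8 = 20.74): to d=0 gives 22.0 → profitable ✗; to d=10.1 gives 76.7 − 6.7×10.1 = 9.03 → no gain ✓.
Low-fitness (own payoff 22.0): to d=1.8 gives 32.8 − 9.3×1.8 = 16.06 → no gain ✓; to d=10.1 gives 76.7 − 9.3×10.1 = -17.23 → no gain ✓.
High-fitness (own payoff 76.7 − 3.9×10.1 = 37.31): to d=0 gives 22.0 → no gain ✓; to d=1.8 gives 32.8 − 3.9×1.8 = 25.78 → no gain ✓.
5 of the 6 constraints hold; not an equilibrium.

5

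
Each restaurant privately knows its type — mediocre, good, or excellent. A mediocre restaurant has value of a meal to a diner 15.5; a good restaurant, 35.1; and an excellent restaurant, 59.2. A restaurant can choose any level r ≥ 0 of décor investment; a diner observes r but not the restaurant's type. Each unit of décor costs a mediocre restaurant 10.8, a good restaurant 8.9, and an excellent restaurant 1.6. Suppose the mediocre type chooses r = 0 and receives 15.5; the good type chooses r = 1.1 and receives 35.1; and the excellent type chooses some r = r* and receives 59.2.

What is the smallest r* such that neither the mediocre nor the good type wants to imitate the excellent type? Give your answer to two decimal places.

4.05

Mediocre type (on-path payoff 15.5) won't mimic when 15.5 ≥ 59.2 − 10.8·r*, i.e. r* ≥ 4.05.
Good type (on-path payoff 35.1 − 8.9×1.1 = 25.31) won't mimic when 25.31 ≥ 59.2 − 8.9·r*, i.e. r* ≥ 3.81.
Both must hold, so r* = max(4.05, 3.81) = 4.05. The mediocre type's constraint binds.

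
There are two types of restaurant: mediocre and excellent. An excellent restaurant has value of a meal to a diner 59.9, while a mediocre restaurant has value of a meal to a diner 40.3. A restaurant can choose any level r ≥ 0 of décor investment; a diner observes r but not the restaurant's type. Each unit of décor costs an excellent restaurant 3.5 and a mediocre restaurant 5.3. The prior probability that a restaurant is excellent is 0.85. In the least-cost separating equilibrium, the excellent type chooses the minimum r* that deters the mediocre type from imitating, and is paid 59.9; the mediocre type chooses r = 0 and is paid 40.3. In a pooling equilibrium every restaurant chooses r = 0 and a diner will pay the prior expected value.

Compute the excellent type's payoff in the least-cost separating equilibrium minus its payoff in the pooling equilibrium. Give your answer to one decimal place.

-10.0

Least-cost separating signal: r* solves 40.3 = 59.9 − 5.3·r*, so r* = (59.9 − 40.3)/5.3 ≈ 3.6981.
Excellent type's separating payoff: 59.9 − 3.5 × r* = 59.9 − 3.5 × (59.9 − 40.3)/5.3 = 59.9 − 68.6/5.3 ≈ 46.957.
Pooling payoff: 0.85 × 59.9 + 0.15 × 40.3 = 56.96.
Difference: 46.957 − 56.96 = -10.003, i.e. -10.0 to one decimal place.
The excellent type would prefer the pooling outcome.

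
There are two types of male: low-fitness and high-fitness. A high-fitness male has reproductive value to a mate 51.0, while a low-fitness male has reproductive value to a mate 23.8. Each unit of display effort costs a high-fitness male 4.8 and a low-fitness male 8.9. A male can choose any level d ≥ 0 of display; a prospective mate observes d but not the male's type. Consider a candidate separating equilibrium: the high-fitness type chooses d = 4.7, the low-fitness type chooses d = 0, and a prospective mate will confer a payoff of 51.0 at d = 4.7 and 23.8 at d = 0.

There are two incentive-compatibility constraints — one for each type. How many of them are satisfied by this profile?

2

High-fitness type: signal → 51.0 − 4.8 × 4.7 = 28.44; deviate to 0 → 23.8. IC holds (28.44 ≥ 23.8).
Low-fitness type: stay at 0 → 23.8; mimic → 51.0 − 8.9 × 4.7 = 9.17. IC holds (23.8 ≥ 9.17).
2 of 2 constraints hold, so this is a separating equilibrium.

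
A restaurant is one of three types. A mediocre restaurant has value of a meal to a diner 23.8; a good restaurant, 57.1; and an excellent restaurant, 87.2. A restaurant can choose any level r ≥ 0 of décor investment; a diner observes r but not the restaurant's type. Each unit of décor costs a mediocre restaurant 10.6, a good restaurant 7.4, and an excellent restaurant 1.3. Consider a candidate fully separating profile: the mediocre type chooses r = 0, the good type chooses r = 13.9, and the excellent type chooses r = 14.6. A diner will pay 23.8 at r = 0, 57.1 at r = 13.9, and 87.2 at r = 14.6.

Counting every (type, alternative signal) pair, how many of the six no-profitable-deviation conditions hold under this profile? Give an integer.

Excellent (own payoff 87.2 − 1.3×14.6 = 68.22): to r=0 gives 23.8 → no gain ✓; to r=13.9 gives 57.1 − 1.3×13.9 = 39.03 → no gain ✓.
Mediocre (own payoff 23.8): to r=13.9 gives 57.1 − 10.6×13.9 = -90.24 → no gain ✓; to r=14.6 gives 87.2 − 10.6×14.6 = -67.56 → no gain ✓.
Good (own payoff 57.1 − 7.4×13.9 = -45.76): to r=0 gives 23.8 → profitable ✗; to r=14.6 gives 87.2 − 7.4×14.6 = -20.84 → profitable ✗.
4 of the 6 constraints hold; not an equilibrium.

4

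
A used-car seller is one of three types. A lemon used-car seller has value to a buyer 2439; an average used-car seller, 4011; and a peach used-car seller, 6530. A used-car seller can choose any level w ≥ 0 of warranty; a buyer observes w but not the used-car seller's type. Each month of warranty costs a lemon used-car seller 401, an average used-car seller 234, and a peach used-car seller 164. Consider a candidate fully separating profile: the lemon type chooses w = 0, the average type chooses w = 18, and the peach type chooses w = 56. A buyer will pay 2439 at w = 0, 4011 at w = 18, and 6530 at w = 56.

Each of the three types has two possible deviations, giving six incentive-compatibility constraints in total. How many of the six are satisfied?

Average (own payoff 4011 − 234×18 = -201): to w=0 gives 2439 → profitable ✗; to w=56 gives 6530 − 234×56 = -6574 → no gain ✓.
Peach (own payoff 6530 − 164×56 = -2654): to w=0 gives 2439 → profitable ✗; to w=18 gives 4011 − 164×18 = 1059 → profitable ✗.
Lemon (own payoff 2439): to w=18 gives 4011 − 401×18 = -3207 → no gain ✓; to w=56 gives 6530 − 401×56 = -15926 → no gain ✓.
3 of the 6 constraints hold; not an equilibrium.

3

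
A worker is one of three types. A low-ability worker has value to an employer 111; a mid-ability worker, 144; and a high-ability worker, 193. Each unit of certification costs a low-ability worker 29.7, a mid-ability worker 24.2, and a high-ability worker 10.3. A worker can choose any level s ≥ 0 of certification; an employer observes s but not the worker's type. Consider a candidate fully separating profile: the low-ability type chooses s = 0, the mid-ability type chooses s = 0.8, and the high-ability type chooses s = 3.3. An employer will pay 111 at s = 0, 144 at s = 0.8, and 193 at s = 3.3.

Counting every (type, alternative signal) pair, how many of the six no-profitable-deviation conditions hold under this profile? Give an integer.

5

Mid-ability (own payoff 144 − 24.2×0.8 = 124.64): to s=0 gives 111 → no gain ✓; to s=3.3 gives 193 − 24.2×3.3 = 113.14 → no gain ✓.
Low-ability (own payoff 111): to s=0.8 gives 144 − 29.7×0.8 = 120.24 → profitable ✗; to s=3.3 gives 193 − 29.7×3.3 = 94.99 → no gain ✓.
High-ability (own payoff 193 − 10.3×3.3 = 159.01): to s=0 gives 111 → no gain ✓; to s=0.8 gives 144 − 10.3×0.8 = 135.76 → no gain ✓.
5 of the 6 constraints hold; not an equilibrium.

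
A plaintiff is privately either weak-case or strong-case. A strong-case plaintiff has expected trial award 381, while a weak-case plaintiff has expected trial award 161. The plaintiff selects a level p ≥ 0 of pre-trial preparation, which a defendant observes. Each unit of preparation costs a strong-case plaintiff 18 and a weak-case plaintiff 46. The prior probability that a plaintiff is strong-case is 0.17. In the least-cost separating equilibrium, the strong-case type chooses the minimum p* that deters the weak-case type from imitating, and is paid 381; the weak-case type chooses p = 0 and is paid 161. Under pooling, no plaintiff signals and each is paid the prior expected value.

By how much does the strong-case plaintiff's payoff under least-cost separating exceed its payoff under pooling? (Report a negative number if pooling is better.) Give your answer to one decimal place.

Least-cost separating signal: p* solves 161 = 381 − 46·p*, so p* = (381 − 161)/46 ≈ 4.7826.
Strong-case type's separating payoff: 381 − 18 × p* = 381 − 18 × (381 − 161)/46 = 381 − 3960/46 ≈ 294.913.
Pooling payoff: 0.17 × 381 + 0.83 × 161 = 198.4.
Difference: 294.913 − 198.4 = 96.513, i.e. 96.5 to one decimal place.
The strong-case type prefers to separate.

96.5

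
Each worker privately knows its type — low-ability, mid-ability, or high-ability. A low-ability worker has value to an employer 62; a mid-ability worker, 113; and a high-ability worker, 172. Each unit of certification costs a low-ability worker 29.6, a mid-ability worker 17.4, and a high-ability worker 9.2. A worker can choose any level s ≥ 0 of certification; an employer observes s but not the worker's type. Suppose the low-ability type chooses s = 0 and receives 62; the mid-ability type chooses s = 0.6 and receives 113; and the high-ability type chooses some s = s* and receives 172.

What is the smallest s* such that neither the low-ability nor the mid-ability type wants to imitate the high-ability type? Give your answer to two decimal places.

3.99

Mid-ability type (on-path payoff 113 − 17.4×0.6 = 102.56) won't mimic when 102.56 ≥ 172 − 17.4·s*, i.e. s* ≥ 3.99.
Low-ability type (on-path payoff 62) won't mimic when 62 ≥ 172 − 29.6·s*, i.e. s* ≥ 3.72.
Both must hold, so s* = max(3.72, 3.99) = 3.99. The mid-ability type's constraint binds.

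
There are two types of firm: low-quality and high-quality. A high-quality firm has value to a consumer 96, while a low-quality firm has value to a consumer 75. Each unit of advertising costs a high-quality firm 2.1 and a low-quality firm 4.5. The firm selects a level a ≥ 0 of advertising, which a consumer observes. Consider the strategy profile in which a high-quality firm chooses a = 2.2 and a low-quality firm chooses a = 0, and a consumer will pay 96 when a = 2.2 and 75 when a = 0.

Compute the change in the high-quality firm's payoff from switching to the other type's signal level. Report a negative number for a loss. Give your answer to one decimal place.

Playing a = 2.2 the high-quality firm receives 96 − 2.1 × 2.2 = 91.38.
Deviating to a = 0 yields 75 instead.
Gain from deviating: 75 − 91.38 = -16.38, i.e. -16.4 to one decimal place.
The gain is negative, so the high-quality type's incentive-compatibility constraint is satisfied.

-16.4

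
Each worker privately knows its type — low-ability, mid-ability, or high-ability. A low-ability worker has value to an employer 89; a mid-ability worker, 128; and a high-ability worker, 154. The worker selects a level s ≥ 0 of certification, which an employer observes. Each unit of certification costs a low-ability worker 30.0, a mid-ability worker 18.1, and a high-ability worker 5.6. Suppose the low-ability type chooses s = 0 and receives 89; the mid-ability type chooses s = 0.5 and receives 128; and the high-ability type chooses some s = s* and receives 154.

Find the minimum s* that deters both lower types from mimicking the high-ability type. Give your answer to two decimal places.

Mid-ability type (on-path payoff 128 − 18.1×0.5 = 118.95) won't mimic when 118.95 ≥ 154 − 18.1·s*, i.e. s* ≥ 1.94.
Low-ability type (on-path payoff 89) won't mimic when 89 ≥ 154 − 30.0·s*, i.e. s* ≥ 2.17.
Both must hold, so s* = max(2.17, 1.94) = 2.17. The low-ability type's constraint binds.

2.17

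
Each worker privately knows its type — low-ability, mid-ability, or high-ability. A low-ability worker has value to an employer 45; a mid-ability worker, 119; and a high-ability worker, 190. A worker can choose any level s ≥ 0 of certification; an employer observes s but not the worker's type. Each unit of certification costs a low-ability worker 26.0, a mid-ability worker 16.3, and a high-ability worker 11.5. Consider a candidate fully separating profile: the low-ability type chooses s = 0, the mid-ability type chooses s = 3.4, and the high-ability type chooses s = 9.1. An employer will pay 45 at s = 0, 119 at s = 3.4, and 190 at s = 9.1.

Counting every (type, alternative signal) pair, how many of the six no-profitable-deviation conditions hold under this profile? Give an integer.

Mid-ability (own payoff 119 − 16.3×3.4 = 63.58): to s=0 gives 45 → no gain ✓; to s=9.1 gives 190 − 16.3×9.1 = 41.67 → no gain ✓.
High-ability (own payoff 190 − 11.5×9.1 = 85.35): to s=0 gives 45 → no gain ✓; to s=3.4 gives 119 − 11.5×3.4 = 79.9 → no gain ✓.
Low-ability (own payoff 45): to s=3.4 gives 119 − 26.0×3.4 = 30.6 → no gain ✓; to s=9.1 gives 190 − 26.0×9.1 = -46.6 → no gain ✓.
6 of the 6 constraints hold; this profile is a separating equilibrium.

6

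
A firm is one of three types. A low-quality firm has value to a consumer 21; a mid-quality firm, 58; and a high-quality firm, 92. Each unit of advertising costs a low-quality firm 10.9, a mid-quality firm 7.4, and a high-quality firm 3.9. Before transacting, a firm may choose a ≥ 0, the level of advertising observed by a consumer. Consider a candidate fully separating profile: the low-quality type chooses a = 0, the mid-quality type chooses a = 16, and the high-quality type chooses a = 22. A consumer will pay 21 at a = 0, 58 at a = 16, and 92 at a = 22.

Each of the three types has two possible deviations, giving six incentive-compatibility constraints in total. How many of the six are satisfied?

4

Low-quality (own payoff 21): to a=16 gives 58 − 10.9×16 = -116.4 → no gain ✓; to a=22 gives 92 − 10.9×22 = -147.8 → no gain ✓.
High-quality (own payoff 92 − 3.9×22 = 6.2): to a=0 gives 21 → profitable ✗; to a=16 gives 58 − 3.9×16 = -4.4 → no gain ✓.
Mid-quality (own payoff 58 − 7.4×16 = -60.4): to a=0 gives 21 → profitable ✗; to a=22 gives 92 − 7.4×22 = -70.8 → no gain ✓.
4 of the 6 constraints hold; not an equilibrium.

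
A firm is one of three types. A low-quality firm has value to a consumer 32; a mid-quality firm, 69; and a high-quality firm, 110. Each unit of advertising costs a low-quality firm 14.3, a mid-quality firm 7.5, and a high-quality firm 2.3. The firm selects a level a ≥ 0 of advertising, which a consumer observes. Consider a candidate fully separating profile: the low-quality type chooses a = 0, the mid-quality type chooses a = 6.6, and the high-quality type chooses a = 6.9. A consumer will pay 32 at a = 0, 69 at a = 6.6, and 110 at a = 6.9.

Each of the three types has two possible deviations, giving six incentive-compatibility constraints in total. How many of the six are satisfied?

4

Mid-quality (own payoff 69 − 7.5×6.6 = 19.5): to a=0 gives 32 → profitable ✗; to a=6.9 gives 110 − 7.5×6.9 = 58.25 → profitable ✗.
Low-quality (own payoff 32): to a=6.6 gives 69 − 14.3×6.6 = -25.38 → no gain ✓; to a=6.9 gives 110 − 14.3×6.9 = 11.33 → no gain ✓.
High-quality (own payoff 110 − 2.3×6.9 = 94.13): to a=0 gives 32 → no gain ✓; to a=6.6 gives 69 − 2.3×6.6 = 53.82 → no gain ✓.
4 of the 6 constraints hold; not an equilibrium.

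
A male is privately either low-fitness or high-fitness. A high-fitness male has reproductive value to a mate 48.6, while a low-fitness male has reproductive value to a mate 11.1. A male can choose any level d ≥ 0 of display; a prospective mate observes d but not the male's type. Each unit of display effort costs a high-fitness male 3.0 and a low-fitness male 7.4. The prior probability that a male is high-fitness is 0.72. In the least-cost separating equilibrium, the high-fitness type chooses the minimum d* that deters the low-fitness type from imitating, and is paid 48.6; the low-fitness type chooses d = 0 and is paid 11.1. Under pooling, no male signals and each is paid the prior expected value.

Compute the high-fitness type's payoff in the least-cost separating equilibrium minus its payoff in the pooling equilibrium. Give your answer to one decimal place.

-4.7

Least-cost separating signal: d* solves 11.1 = 48.6 − 7.4·d*, so d* = (48.6 − 11.1)/7.4 ≈ 5.0676.
High-fitness type's separating payoff: 48.6 − 3.0 × d* = 48.6 − 3.0 × (48.6 − 11.1)/7.4 = 48.6 − 112.5/7.4 ≈ 33.397.
Pooling payoff: 0.72 × 48.6 + 0.28 × 11.1 = 38.1.
Difference: 33.397 − 38.1 = -4.703, i.e. -4.7 to one decimal place.
The high-fitness type would prefer the pooling outcome.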